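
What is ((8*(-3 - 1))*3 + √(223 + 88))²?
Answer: (96 - √311)² ≈ 6141.0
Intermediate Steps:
((8*(-3 - 1))*3 + √(223 + 88))² = ((8*(-4))*3 + √311)² = (-32*3 + √311)² = (-96 + √311)²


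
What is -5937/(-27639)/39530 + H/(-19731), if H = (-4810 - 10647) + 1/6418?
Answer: 3010749114185711/3843221796527385 ≈ 0.78339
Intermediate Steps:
H = -99203025/6418 (H = -15457 + 1/6418 = -99203025/6418 ≈ -15457.)
-5937/(-27639)/39530 + H/(-19731) = -5937/(-27639)/39530 - 99203025/6418/(-19731) = -5937*(-1/27639)*(1/39530) - 99203025/6418*(-1/19731) = (1979/9213)*(1/39530) + 33067675/42211186 = 1979/364189890 + 33067675/42211186 = 3010749114185711/3843221796527385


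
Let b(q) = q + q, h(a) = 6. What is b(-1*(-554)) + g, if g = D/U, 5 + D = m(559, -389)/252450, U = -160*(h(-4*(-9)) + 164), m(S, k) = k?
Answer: 7608238382639/6866640000 ≈ 1108.0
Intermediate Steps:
b(q) = 2*q
U = -27200 (U = -160*(6 + 164) = -160*170 = -27200)
D = -1262639/252450 (D = -5 - 389/252450 = -1262639/252450 ≈ -5.0015)
g = 1262639/6866640000 (g = -1262639/252450/(-27200) = -1262639/252450*(-1/27200) = 1262639/6866640000 ≈ 0.00018388)
b(-1*(-554)) + g = 2*(-1*(-554)) + 1262639/6866640000 = 2*554 + 1262639/6866640000 = 1108 + 1262639/6866640000 = 7608238382639/6866640000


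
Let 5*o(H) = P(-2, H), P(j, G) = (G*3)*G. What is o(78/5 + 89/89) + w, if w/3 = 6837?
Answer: 2584542/125 ≈ 20676.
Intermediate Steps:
P(j, G) = 3*G² (P(j, G) = (3*G)*G = 3*G²)
w = 20511 (w = 3*6837 = 20511)
o(H) = 3*H²/5 (o(H) = (3*H²)/5 = 3*H²/5)
o(78/5 + 89/89) + w = 3*(78/5 + 89/89)²/5 + 20511 = 3*(78*(⅕) + 89*(1/89))²/5 + 20511 = 3*(78/5 + 1)²/5 + 20511 = 3*(83/5)²/5 + 20511 = (⅗)*(6889/25) + 20511 = 20667/125 + 20511 = 2584542/125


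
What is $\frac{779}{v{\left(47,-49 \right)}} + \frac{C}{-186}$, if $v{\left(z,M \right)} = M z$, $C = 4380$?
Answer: $- \frac{1705339}{71393} \approx -23.887$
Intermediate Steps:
$\frac{779}{v{\left(47,-49 \right)}} + \frac{C}{-186} = \frac{779}{\left(-49\right) 47} + \frac{4380}{-186} = \frac{779}{-2303} + 4380 \left(- \frac{1}{186}\right) = 779 \left(- \frac{1}{2303}\right) - \frac{730}{31} = - \frac{779}{2303} - \frac{730}{31} = - \frac{1705339}{71393}$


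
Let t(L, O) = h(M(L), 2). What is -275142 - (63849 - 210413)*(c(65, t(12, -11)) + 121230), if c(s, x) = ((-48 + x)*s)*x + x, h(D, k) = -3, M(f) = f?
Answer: 19224817866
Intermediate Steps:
t(L, O) = -3
c(s, x) = x + s*x*(-48 + x) (c(s, x) = (s*(-48 + x))*x + x = s*x*(-48 + x) + x = x + s*x*(-48 + x))
-275142 - (63849 - 210413)*(c(65, t(12, -11)) + 121230) = -275142 - (63849 - 210413)*(-3*(1 - 48*65 + 65*(-3)) + 121230) = -275142 - (-146564)*(-3*(1 - 3120 - 195) + 121230) = -275142 - (-146564)*(-3*(-3314) + 121230) = -275142 - (-146564)*(9942 + 121230) = -275142 - (-146564)*131172 = -275142 - 1*(-19225093008) = -275142 + 19225093008 = 19224817866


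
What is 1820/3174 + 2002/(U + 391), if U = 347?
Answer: 641459/195201 ≈ 3.2861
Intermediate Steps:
1820/3174 + 2002/(U + 391) = 1820/3174 + 2002/(347 + 391) = 1820*(1/3174) + 2002/738 = 910/1587 + 2002*(1/738) = 910/1587 + 1001/369 = 641459/195201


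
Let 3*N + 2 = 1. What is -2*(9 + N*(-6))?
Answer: -22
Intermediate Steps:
N = -⅓ (N = -⅔ + (⅓)*1 = -⅔ + ⅓ = -⅓ ≈ -0.33333)
-2*(9 + N*(-6)) = -2*(9 - ⅓*(-6)) = -2*(9 + 2) = -2*11 = -22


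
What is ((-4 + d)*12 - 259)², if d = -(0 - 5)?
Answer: 61009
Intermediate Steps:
d = 5 (d = -1*(-5) = 5)
((-4 + d)*12 - 259)² = ((-4 + 5)*12 - 259)² = (1*12 - 259)² = (12 - 259)² = (-247)² = 61009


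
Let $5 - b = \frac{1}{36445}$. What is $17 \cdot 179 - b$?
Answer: $\frac{110719911}{36445} \approx 3038.0$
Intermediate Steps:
$b = \frac{182224}{36445}$ ($b = 5 - \frac{1}{36445} = \frac{182224}{36445} \approx 5.0$)
$17 \cdot 179 - b = 17 \cdot 179 - \frac{182224}{36445} = 3043 - \frac{182224}{36445} = \frac{110719911}{36445}$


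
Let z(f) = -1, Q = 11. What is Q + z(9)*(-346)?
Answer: 357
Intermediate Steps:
Q + z(9)*(-346) = 11 - 1*(-346) = 11 + 346 = 357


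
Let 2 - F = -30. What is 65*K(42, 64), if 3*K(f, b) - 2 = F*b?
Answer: 133250/3 ≈ 44417.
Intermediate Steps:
F = 32 (F = 2 - 1*(-30) = 2 + 30 = 32)
K(f, b) = ⅔ + 32*b/3 (K(f, b) = ⅔ + (32*b)/3 = ⅔ + 32*b/3)
65*K(42, 64) = 65*(⅔ + (32/3)*64) = 65*(⅔ + 2048/3) = 65*(2050/3) = 133250/3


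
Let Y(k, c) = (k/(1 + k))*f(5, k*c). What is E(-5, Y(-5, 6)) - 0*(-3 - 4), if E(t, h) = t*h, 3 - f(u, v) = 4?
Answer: 25/4 ≈ 6.2500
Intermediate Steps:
f(u, v) = -1 (f(u, v) = 3 - 1*4 = 3 - 4 = -1)
Y(k, c) = -k/(1 + k) (Y(k, c) = (k/(1 + k))*(-1) = -k/(1 + k))
E(t, h) = h*t
E(-5, Y(-5, 6)) - 0*(-3 - 4) = -1*(-5)/(1 - 5)*(-5) - 0*(-3 - 4) = -1*(-5)/(-4)*(-5) - 0*(-7) = -1*(-5)*(-1/4)*(-5) - 20*0 = -5/4*(-5) + 0 = 25/4 + 0 = 25/4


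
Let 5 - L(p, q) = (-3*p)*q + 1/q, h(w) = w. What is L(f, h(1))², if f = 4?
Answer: 256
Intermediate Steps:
L(p, q) = 5 - 1/q + 3*p*q (L(p, q) = 5 - ((-3*p)*q + 1/q) = 5 - (-3*p*q + 1/q) = 5 - (1/q - 3*p*q) = 5 + (-1/q + 3*p*q) = 5 - 1/q + 3*p*q)
L(f, h(1))² = (5 - 1/1 + 3*4*1)² = (5 - 1*1 + 12)² = (5 - 1 + 12)² = 16² = 256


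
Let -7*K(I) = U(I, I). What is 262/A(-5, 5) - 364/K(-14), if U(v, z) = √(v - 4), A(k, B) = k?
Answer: -262/5 - 1274*I*√2/3 ≈ -52.4 - 600.57*I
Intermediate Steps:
U(v, z) = √(-4 + v)
K(I) = -√(-4 + I)/7
262/A(-5, 5) - 364/K(-14) = 262/(-5) - 364*(-7/√(-4 - 14)) = 262*(-⅕) - 364*7*I*√2/6 = -262/5 - 364*7*I*√2/6 = -262/5 - 1274*I*√2/3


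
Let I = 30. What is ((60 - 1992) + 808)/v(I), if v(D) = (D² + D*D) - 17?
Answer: -1124/1783 ≈ -0.63040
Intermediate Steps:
v(D) = -17 + 2*D² (v(D) = (D² + D²) - 17 = 2*D² - 17 = -17 + 2*D²)
((60 - 1992) + 808)/v(I) = ((60 - 1992) + 808)/(-17 + 2*30²) = (-1932 + 808)/(-17 + 2*900) = -1124/(-17 + 1800) = -1124/1783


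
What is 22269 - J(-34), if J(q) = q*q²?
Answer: 61573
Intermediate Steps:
J(q) = q³
22269 - J(-34) = 22269 - 1*(-34)³ = 22269 - 1*(-39304) = 22269 + 39304 = 61573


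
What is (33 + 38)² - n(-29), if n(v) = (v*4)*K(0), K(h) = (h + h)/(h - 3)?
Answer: 5041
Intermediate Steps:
K(h) = 2*h/(-3 + h) (K(h) = (2*h)/(-3 + h) = 2*h/(-3 + h))
n(v) = 0 (n(v) = (v*4)*(2*0/(-3 + 0)) = (4*v)*(2*0/(-3)) = (4*v)*(2*0*(-⅓)) = (4*v)*0 = 0)
(33 + 38)² - n(-29) = (33 + 38)² - 1*0 = 71² + 0 = 5041 + 0 = 5041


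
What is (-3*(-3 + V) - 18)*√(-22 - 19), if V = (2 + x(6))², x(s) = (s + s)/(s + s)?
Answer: -36*I*√41 ≈ -230.51*I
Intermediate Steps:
x(s) = 1 (x(s) = (2*s)/((2*s)) = (2*s)*(1/(2*s)) = 1)
V = 9 (V = (2 + 1)² = 3² = 9)
(-3*(-3 + V) - 18)*√(-22 - 19) = (-3*(-3 + 9) - 18)*√(-22 - 19) = (-3*6 - 18)*√(-41) = (-18 - 18)*(I*√41) = -36*I*√41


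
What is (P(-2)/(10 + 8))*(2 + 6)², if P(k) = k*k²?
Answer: -256/9 ≈ -28.444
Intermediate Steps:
P(k) = k³
(P(-2)/(10 + 8))*(2 + 6)² = ((-2)³/(10 + 8))*(2 + 6)² = (-8/18)*8² = ((1/18)*(-8))*64 = -4/9*64 = -256/9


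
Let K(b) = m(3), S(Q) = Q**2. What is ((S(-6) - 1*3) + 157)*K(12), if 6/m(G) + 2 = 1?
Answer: -1140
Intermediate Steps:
m(G) = -6 (m(G) = 6/(-2 + 1) = 6/(-1) = 6*(-1) = -6)
K(b) = -6
((S(-6) - 1*3) + 157)*K(12) = (((-6)**2 - 1*3) + 157)*(-6) = ((36 - 3) + 157)*(-6) = (33 + 157)*(-6) = 190*(-6) = -1140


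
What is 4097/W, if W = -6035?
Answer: -241/355 ≈ -0.67887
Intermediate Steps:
4097/W = 4097/(-6035) = 4097*(-1/6035) = -241/355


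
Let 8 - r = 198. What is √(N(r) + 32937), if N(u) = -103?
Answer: √32834 ≈ 181.20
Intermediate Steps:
r = -190 (r = 8 - 1*198 = 8 - 198 = -190)
√(N(r) + 32937) = √(-103 + 32937) = √32834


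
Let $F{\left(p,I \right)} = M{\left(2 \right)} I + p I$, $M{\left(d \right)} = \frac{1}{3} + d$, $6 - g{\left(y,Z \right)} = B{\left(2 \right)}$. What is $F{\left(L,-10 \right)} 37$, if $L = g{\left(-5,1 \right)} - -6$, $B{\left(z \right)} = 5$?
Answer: $- \frac{10360}{3} \approx -3453.3$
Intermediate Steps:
$g{\left(y,Z \right)} = 1$ ($g{\left(y,Z \right)} = 6 - 5 = 1$)
$L = 7$ ($L = 1 - -6 = 1 + 6 = 7$)
$M{\left(d \right)} = \frac{1}{3} + d$
$F{\left(p,I \right)} = \frac{7 I}{3} + I p$ ($F{\left(p,I \right)} = \left(\frac{1}{3} + 2\right) I + p I = \frac{7 I}{3} + I p$)
$F{\left(L,-10 \right)} 37 = \frac{1}{3} \left(-10\right) \left(7 + 3 \cdot 7\right) 37 = \frac{1}{3} \left(-10\right) \left(7 + 21\right) 37 = \frac{1}{3} \left(-10\right) 28 \cdot 37 = \left(- \frac{280}{3}\right) 37 = - \frac{10360}{3}$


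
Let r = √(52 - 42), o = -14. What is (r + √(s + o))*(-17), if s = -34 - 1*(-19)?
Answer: -17*√10 - 17*I*√29 ≈ -53.759 - 91.548*I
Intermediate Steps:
s = -15 (s = -34 + 19 = -15)
r = √10 ≈ 3.1623
(r + √(s + o))*(-17) = (√10 + √(-15 - 14))*(-17) = (√10 + √(-29))*(-17) = (√10 + I*√29)*(-17) = -17*√10 - 17*I*√29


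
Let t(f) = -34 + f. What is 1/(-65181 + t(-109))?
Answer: -1/65324 ≈ -1.5308e-5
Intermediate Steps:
1/(-65181 + t(-109)) = 1/(-65181 + (-34 - 109)) = 1/(-65181 - 143) = 1/(-65324) = -1/65324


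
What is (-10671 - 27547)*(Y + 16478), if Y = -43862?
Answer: 1046561712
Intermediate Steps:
(-10671 - 27547)*(Y + 16478) = (-10671 - 27547)*(-43862 + 16478) = -38218*(-27384) = 1046561712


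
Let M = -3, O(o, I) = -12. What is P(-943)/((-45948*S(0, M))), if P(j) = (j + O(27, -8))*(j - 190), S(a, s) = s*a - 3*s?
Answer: -1082015/413532 ≈ -2.6165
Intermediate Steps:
S(a, s) = -3*s + a*s (S(a, s) = a*s - 3*s = -3*s + a*s)
P(j) = (-190 + j)*(-12 + j) (P(j) = (j - 12)*(j - 190) = (-12 + j)*(-190 + j) = (-190 + j)*(-12 + j))
P(-943)/((-45948*S(0, M))) = (2280 + (-943)² - 202*(-943))/((-(-137844)*(-3 + 0))) = (2280 + 889249 + 190486)/((-(-137844)*(-3))) = 1082015/((-45948*9)) = 1082015/(-413532) = 1082015*(-1/413532) = -1082015/413532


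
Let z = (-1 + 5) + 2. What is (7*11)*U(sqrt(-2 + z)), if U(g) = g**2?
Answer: 308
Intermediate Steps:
z = 6 (z = 4 + 2 = 6)
(7*11)*U(sqrt(-2 + z)) = (7*11)*(sqrt(-2 + 6))**2 = 77*(sqrt(4))**2 = 77*2**2 = 77*4 = 308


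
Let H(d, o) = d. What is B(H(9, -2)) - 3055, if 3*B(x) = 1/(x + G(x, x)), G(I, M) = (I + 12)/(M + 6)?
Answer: -476575/156 ≈ -3055.0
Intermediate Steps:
G(I, M) = (12 + I)/(6 + M)
B(x) = 1/(3*(x + (12 + x)/(6 + x)))
B(H(9, -2)) - 3055 = (6 + 9)/(3*(12 + 9**2 + 7*9)) - 3055 = (1/3)*15/(12 + 81 + 63) - 3055 = (1/3)*15/156 - 3055 = (1/3)*(1/156)*15 - 3055 = 5/156 - 3055 = -476575/156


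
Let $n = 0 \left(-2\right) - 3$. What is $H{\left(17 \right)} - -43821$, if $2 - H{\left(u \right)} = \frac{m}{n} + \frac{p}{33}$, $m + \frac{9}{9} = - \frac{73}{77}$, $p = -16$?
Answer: $\frac{10123075}{231} \approx 43823.0$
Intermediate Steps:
$m = - \frac{150}{77}$ ($m = -1 - \frac{73}{77} = - \frac{150}{77} \approx -1.9481$)
$n = -3$ ($n = 0 - 3 = -3$)
$H{\left(u \right)} = \frac{424}{231}$ ($H{\left(u \right)} = 2 - \left(- \frac{150}{77 \left(-3\right)} - \frac{16}{33}\right) = 2 - \left(\left(- \frac{150}{77}\right) \left(- \frac{1}{3}\right) - \frac{16}{33}\right) = 2 - \left(\frac{50}{77} - \frac{16}{33}\right) = 2 - \frac{38}{231} = \frac{424}{231}$)
$H{\left(17 \right)} - -43821 = \frac{424}{231} - -43821 = \frac{424}{231} + 43821 = \frac{10123075}{231}$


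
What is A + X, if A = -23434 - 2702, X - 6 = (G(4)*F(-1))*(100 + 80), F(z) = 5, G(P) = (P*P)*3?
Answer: 17070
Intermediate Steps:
G(P) = 3*P**2 (G(P) = P**2*3 = 3*P**2)
X = 43206 (X = 6 + ((3*4**2)*5)*(100 + 80) = 6 + ((3*16)*5)*180 = 6 + (48*5)*180 = 6 + 240*180 = 6 + 43200 = 43206)
A = -26136
A + X = -26136 + 43206 = 17070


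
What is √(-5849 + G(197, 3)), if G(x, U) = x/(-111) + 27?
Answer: I*√71754729/111 ≈ 76.314*I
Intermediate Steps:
G(x, U) = 27 - x/111 (G(x, U) = x*(-1/111) + 27 = -x/111 + 27 = 27 - x/111)
√(-5849 + G(197, 3)) = √(-5849 + (27 - 1/111*197)) = √(-5849 + (27 - 197/111)) = √(-5849 + 2800/111) = √(-646439/111) = I*√71754729/111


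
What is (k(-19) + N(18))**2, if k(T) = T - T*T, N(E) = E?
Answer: 131044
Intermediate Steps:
k(T) = T - T**2
(k(-19) + N(18))**2 = (-19*(1 - 1*(-19)) + 18)**2 = (-19*(1 + 19) + 18)**2 = (-19*20 + 18)**2 = (-380 + 18)**2 = (-362)**2 = 131044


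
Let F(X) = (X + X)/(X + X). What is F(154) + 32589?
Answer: 32590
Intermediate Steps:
F(X) = 1 (F(X) = (2*X)/((2*X)) = (2*X)*(1/(2*X)) = 1)
F(154) + 32589 = 1 + 32589 = 32590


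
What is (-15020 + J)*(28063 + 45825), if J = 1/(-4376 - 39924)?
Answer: -12291010210472/11075 ≈ -1.1098e+9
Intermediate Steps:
J = -1/44300 (J = 1/(-44300) = -1/44300 ≈ -2.2573e-5)
(-15020 + J)*(28063 + 45825) = (-15020 - 1/44300)*(28063 + 45825) = -665386001/44300*73888 = -12291010210472/11075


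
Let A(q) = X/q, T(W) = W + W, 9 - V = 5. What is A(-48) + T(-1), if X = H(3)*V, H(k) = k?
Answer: -9/4 ≈ -2.2500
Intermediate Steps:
V = 4 (V = 9 - 1*5 = 9 - 5 = 4)
X = 12 (X = 3*4 = 12)
T(W) = 2*W
A(q) = 12/q
A(-48) + T(-1) = 12/(-48) + 2*(-1) = 12*(-1/48) - 2 = -1/4 - 2 = -9/4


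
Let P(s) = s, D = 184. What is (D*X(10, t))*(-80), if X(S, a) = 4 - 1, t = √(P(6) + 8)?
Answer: -44160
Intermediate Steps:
t = √14 (t = √(6 + 8) = √14 ≈ 3.7417)
X(S, a) = 3
(D*X(10, t))*(-80) = (184*3)*(-80) = 552*(-80) = -44160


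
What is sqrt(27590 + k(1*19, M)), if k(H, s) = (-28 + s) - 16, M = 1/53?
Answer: sqrt(77376767)/53 ≈ 165.97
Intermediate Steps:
M = 1/53 ≈ 0.018868
k(H, s) = -44 + s
sqrt(27590 + k(1*19, M)) = sqrt(27590 + (-44 + 1/53)) = sqrt(27590 - 2331/53) = sqrt(1459939/53) = sqrt(77376767)/53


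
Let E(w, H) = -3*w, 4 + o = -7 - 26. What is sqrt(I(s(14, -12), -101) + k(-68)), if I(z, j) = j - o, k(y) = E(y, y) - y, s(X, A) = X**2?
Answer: 4*sqrt(13) ≈ 14.422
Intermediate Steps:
o = -37 (o = -4 + (-7 - 26) = -4 - 33 = -37)
k(y) = -4*y (k(y) = -3*y - y = -4*y)
I(z, j) = 37 + j (I(z, j) = j - 1*(-37) = j + 37 = 37 + j)
sqrt(I(s(14, -12), -101) + k(-68)) = sqrt((37 - 101) - 4*(-68)) = sqrt(-64 + 272) = sqrt(208) = 4*sqrt(13)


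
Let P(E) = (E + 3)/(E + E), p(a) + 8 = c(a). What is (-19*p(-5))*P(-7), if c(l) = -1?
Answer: 342/7 ≈ 48.857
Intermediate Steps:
p(a) = -9 (p(a) = -8 - 1 = -9)
P(E) = (3 + E)/(2*E) (P(E) = (3 + E)/((2*E)) = (3 + E)*(1/(2*E)) = (3 + E)/(2*E))
(-19*p(-5))*P(-7) = (-19*(-9))*((½)*(3 - 7)/(-7)) = 171*((½)*(-⅐)*(-4)) = 171*(2/7) = 342/7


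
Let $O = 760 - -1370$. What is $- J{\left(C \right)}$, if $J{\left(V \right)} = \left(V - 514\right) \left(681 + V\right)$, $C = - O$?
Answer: $-3831156$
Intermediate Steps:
$O = 2130$ ($O = 760 + 1370 = 2130$)
$C = -2130$ ($C = \left(-1\right) 2130 = -2130$)
$J{\left(V \right)} = \left(-514 + V\right) \left(681 + V\right)$
$- J{\left(C \right)} = - (-350034 + \left(-2130\right)^{2} + 167 \left(-2130\right)) = - (-350034 + 4536900 - 355710) = \left(-1\right) 3831156 = -3831156$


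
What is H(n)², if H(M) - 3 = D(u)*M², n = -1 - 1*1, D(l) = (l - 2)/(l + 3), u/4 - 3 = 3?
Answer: 28561/729 ≈ 39.178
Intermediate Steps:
u = 24 (u = 12 + 4*3 = 12 + 12 = 24)
D(l) = (-2 + l)/(3 + l)
n = -2 (n = -1 - 1 = -2)
H(M) = 3 + 22*M²/27 (H(M) = 3 + ((-2 + 24)/(3 + 24))*M² = 3 + (22/27)*M² = 3 + ((1/27)*22)*M² = 3 + 22*M²/27)
H(n)² = (3 + (22/27)*(-2)²)² = (3 + (22/27)*4)² = (3 + 88/27)² = (169/27)² = 28561/729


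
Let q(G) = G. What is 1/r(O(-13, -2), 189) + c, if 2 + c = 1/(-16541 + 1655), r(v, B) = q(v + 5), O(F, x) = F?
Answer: -126535/59544 ≈ -2.1251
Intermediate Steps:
r(v, B) = 5 + v (r(v, B) = v + 5 = 5 + v)
c = -29773/14886 (c = -2 + 1/(-16541 + 1655) = -2 + 1/(-14886) = -2 - 1/14886 = -29773/14886 ≈ -2.0001)
1/r(O(-13, -2), 189) + c = 1/(5 - 13) - 29773/14886 = 1/(-8) - 29773/14886 = -1/8 - 29773/14886 = -126535/59544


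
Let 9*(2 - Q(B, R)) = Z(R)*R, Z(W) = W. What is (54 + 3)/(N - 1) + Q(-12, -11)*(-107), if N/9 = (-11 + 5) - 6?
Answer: 1200776/981 ≈ 1224.0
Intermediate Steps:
N = -108 (N = 9*((-11 + 5) - 6) = 9*(-6 - 6) = 9*(-12) = -108)
Q(B, R) = 2 - R²/9 (Q(B, R) = 2 - R*R/9 = 2 - R²/9)
(54 + 3)/(N - 1) + Q(-12, -11)*(-107) = (54 + 3)/(-108 - 1) + (2 - ⅑*(-11)²)*(-107) = 57/(-109) + (2 - ⅑*121)*(-107) = 57*(-1/109) + (2 - 121/9)*(-107) = -57/109 - 103/9*(-107) = -57/109 + 11021/9 = 1200776/981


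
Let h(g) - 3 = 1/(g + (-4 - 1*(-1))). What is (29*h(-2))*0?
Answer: 0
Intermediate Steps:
h(g) = 3 + 1/(-3 + g) (h(g) = 3 + 1/(g + (-4 - 1*(-1))) = 3 + 1/(g + (-4 + 1)) = 3 + 1/(g - 3) = 3 + 1/(-3 + g))
(29*h(-2))*0 = (29*((-8 + 3*(-2))/(-3 - 2)))*0 = (29*((-8 - 6)/(-5)))*0 = (29*(-⅕*(-14)))*0 = (29*(14/5))*0 = (406/5)*0 = 0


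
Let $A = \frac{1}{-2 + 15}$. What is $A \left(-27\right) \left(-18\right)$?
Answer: $\frac{486}{13} \approx 37.385$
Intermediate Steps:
$A = \frac{1}{13} \approx 0.076923$
$A \left(-27\right) \left(-18\right) = \frac{1}{13} \left(-27\right) \left(-18\right) = \left(- \frac{27}{13}\right) \left(-18\right) = \frac{486}{13}$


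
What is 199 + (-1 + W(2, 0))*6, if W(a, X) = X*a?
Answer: 193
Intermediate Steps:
199 + (-1 + W(2, 0))*6 = 199 + (-1 + 0*2)*6 = 199 + (-1 + 0)*6 = 199 - 1*6 = 199 - 6 = 193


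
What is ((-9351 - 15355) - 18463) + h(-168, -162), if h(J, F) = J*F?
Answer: -15953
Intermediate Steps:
h(J, F) = F*J
((-9351 - 15355) - 18463) + h(-168, -162) = ((-9351 - 15355) - 18463) - 162*(-168) = (-24706 - 18463) + 27216 = -43169 + 27216 = -15953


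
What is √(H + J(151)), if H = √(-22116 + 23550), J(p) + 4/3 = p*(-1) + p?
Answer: √(-12 + 9*√1434)/3 ≈ 6.0444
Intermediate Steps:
J(p) = -4/3 (J(p) = -4/3 + (p*(-1) + p) = -4/3 + (-p + p) = -4/3 + 0 = -4/3)
H = √1434 ≈ 37.868
√(H + J(151)) = √(√1434 - 4/3) = √(-4/3 + √1434)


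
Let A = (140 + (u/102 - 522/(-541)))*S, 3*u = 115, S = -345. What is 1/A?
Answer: -55182/2690814505 ≈ -2.0508e-5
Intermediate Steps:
u = 115/3 (u = (1/3)*115 = 115/3 ≈ 38.333)
A = -2690814505/55182 (A = (140 + ((115/3)/102 - 522/(-541)))*(-345) = (140 + ((115/3)*(1/102) - 522*(-1/541)))*(-345) = (140 + (115/306 + 522/541))*(-345) = (140 + 221947/165546)*(-345) = (23398387/165546)*(-345) = -2690814505/55182 ≈ -48763.)
1/A = 1/(-2690814505/55182) = -55182/2690814505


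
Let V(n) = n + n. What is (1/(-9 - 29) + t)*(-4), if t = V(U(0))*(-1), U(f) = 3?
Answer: 458/19 ≈ 24.105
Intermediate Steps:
V(n) = 2*n
t = -6 (t = (2*3)*(-1) = 6*(-1) = -6)
(1/(-9 - 29) + t)*(-4) = (1/(-9 - 29) - 6)*(-4) = (1/(-38) - 6)*(-4) = (-1/38 - 6)*(-4) = -229/38*(-4) = 458/19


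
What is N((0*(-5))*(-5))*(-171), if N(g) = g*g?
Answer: 0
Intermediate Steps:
N(g) = g²
N((0*(-5))*(-5))*(-171) = ((0*(-5))*(-5))²*(-171) = (0*(-5))²*(-171) = 0²*(-171) = 0*(-171) = 0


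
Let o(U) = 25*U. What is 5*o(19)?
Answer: 2375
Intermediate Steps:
5*o(19) = 5*(25*19) = 5*475 = 2375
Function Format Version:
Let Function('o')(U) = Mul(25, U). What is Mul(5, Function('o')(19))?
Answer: 2375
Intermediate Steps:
Mul(5, Function('o')(19)) = Mul(5, Mul(25, 19)) = Mul(5, 475) = 2375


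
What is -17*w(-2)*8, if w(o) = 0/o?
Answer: 0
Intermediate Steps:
w(o) = 0
-17*w(-2)*8 = -17*0*8 = 0*8 = 0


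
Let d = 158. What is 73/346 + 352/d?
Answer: 66663/27334 ≈ 2.4388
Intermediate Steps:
73/346 + 352/d = 73/346 + 352/158 = 73*(1/346) + 352*(1/158) = 73/346 + 176/79 = 66663/27334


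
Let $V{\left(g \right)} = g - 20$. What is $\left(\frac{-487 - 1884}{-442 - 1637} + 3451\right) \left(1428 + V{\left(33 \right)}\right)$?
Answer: $\frac{940187000}{189} \approx 4.9745 \cdot 10^{6}$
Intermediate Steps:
$V{\left(g \right)} = -20 + g$ ($V{\left(g \right)} = g - 20 = -20 + g$)
$\left(\frac{-487 - 1884}{-442 - 1637} + 3451\right) \left(1428 + V{\left(33 \right)}\right) = \left(\frac{-487 - 1884}{-442 - 1637} + 3451\right) \left(1428 + \left(-20 + 33\right)\right) = \left(- \frac{2371}{-2079} + 3451\right) \left(1428 + 13\right) = \left(\left(-2371\right) \left(- \frac{1}{2079}\right) + 3451\right) 1441 = \left(\frac{2371}{2079} + 3451\right) 1441 = \frac{7177000}{2079} \cdot 1441 = \frac{940187000}{189}$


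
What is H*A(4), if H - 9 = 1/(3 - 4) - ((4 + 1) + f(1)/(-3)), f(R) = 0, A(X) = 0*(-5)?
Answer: 0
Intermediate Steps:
A(X) = 0
H = 3 (H = 9 + (1/(3 - 4) - ((4 + 1) + 0/(-3))) = 9 + (1/(-1) - (5 + 0*(-1/3))) = 9 + (-1 - (5 + 0)) = 9 + (-1 - 1*5) = 9 + (-1 - 5) = 9 - 6 = 3)
H*A(4) = 3*0 = 0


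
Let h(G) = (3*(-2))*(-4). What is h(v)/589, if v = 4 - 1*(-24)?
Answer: 24/589 ≈ 0.040747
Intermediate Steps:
v = 28 (v = 4 + 24 = 28)
h(G) = 24 (h(G) = -6*(-4) = 24)
h(v)/589 = 24/589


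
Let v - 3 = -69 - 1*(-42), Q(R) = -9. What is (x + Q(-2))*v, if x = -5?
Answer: 336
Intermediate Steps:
v = -24 (v = 3 + (-69 - 1*(-42)) = 3 + (-69 + 42) = 3 - 27 = -24)
(x + Q(-2))*v = (-5 - 9)*(-24) = -14*(-24) = 336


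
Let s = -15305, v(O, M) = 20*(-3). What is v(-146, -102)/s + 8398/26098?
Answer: 13009727/39942989 ≈ 0.32571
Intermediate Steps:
v(O, M) = -60
v(-146, -102)/s + 8398/26098 = -60/(-15305) + 8398/26098 = -60*(-1/15305) + 8398*(1/26098) = 12/3061 + 4199/13049 = 13009727/39942989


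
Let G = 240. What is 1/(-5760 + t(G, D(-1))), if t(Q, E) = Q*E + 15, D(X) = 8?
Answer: -1/3825 ≈ -0.00026144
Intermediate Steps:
t(Q, E) = 15 + E*Q (t(Q, E) = E*Q + 15 = 15 + E*Q)
1/(-5760 + t(G, D(-1))) = 1/(-5760 + (15 + 8*240)) = 1/(-5760 + (15 + 1920)) = 1/(-5760 + 1935) = 1/(-3825) = -1/3825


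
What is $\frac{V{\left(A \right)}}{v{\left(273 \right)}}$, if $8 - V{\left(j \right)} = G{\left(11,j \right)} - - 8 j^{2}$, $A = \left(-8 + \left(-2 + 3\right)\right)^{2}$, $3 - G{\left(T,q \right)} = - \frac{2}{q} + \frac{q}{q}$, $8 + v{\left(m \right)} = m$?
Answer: $- \frac{188180}{2597} \approx -72.461$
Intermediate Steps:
$v{\left(m \right)} = -8 + m$
$G{\left(T,q \right)} = 2 + \frac{2}{q}$ ($G{\left(T,q \right)} = 3 - \left(- \frac{2}{q} + \frac{q}{q}\right) = 3 - \left(- \frac{2}{q} + 1\right) = 3 - \left(1 - \frac{2}{q}\right) = 2 + \frac{2}{q}$)
$A = 49$ ($A = \left(-8 + 1\right)^{2} = \left(-7\right)^{2} = 49$)
$V{\left(j \right)} = 6 - 8 j^{2} - \frac{2}{j}$ ($V{\left(j \right)} = 8 - \left(\left(2 + \frac{2}{j}\right) - - 8 j^{2}\right) = 8 - \left(\left(2 + \frac{2}{j}\right) + 8 j^{2}\right) = 8 - \left(2 + \frac{2}{j} + 8 j^{2}\right) = 6 - 8 j^{2} - \frac{2}{j}$)
$\frac{V{\left(A \right)}}{v{\left(273 \right)}} = \frac{6 - 8 \cdot 49^{2} - \frac{2}{49}}{-8 + 273} = \frac{6 - 19208 - \frac{2}{49}}{265} = \left(6 - 19208 - \frac{2}{49}\right) \frac{1}{265} = \left(- \frac{940900}{49}\right) \frac{1}{265} = - \frac{188180}{2597}$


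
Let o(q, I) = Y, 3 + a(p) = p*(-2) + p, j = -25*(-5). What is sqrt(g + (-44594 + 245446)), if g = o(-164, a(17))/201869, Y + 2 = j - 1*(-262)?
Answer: sqrt(8184938641292737)/201869 ≈ 448.17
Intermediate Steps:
j = 125
a(p) = -3 - p (a(p) = -3 + (p*(-2) + p) = -3 + (-2*p + p) = -3 - p)
Y = 385 (Y = -2 + (125 - 1*(-262)) = -2 + (125 + 262) = -2 + 387 = 385)
o(q, I) = 385
g = 385/201869 ≈ 0.0019072
sqrt(g + (-44594 + 245446)) = sqrt(385/201869 + (-44594 + 245446)) = sqrt(385/201869 + 200852) = sqrt(40545792773/201869) = sqrt(8184938641292737)/201869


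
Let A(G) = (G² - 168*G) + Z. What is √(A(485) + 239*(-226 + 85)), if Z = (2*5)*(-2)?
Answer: √120026 ≈ 346.45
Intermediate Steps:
Z = -20 (Z = 10*(-2) = -20)
A(G) = -20 + G² - 168*G (A(G) = (G² - 168*G) - 20 = -20 + G² - 168*G)
√(A(485) + 239*(-226 + 85)) = √((-20 + 485² - 168*485) + 239*(-226 + 85)) = √((-20 + 235225 - 81480) + 239*(-141)) = √(153725 - 33699) = √120026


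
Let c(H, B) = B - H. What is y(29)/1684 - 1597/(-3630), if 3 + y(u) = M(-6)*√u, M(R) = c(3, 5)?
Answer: 1339229/3056460 + √29/842 ≈ 0.44456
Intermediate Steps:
M(R) = 2 (M(R) = 5 - 1*3 = 5 - 3 = 2)
y(u) = -3 + 2*√u
y(29)/1684 - 1597/(-3630) = (-3 + 2*√29)/1684 - 1597/(-3630) = (-3 + 2*√29)*(1/1684) - 1597*(-1/3630) = (-3/1684 + √29/842) + 1597/3630 = 1339229/3056460 + √29/842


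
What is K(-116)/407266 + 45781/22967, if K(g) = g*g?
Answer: 557473197/275108183 ≈ 2.0264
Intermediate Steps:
K(g) = g²
K(-116)/407266 + 45781/22967 = (-116)²/407266 + 45781/22967 = 13456*(1/407266) + 45781*(1/22967) = 6728/203633 + 2693/1351 = 557473197/275108183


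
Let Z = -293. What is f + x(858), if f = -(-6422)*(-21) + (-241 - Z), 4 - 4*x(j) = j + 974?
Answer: -135267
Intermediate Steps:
x(j) = -485/2 - j/4 (x(j) = 1 - (j + 974)/4 = 1 - (974 + j)/4 = 1 + (-487/2 - j/4) = -485/2 - j/4)
f = -134810 (f = -(-6422)*(-21) + (-241 - 1*(-293)) = -338*399 + (-241 + 293) = -134862 + 52 = -134810)
f + x(858) = -134810 + (-485/2 - 1/4*858) = -134810 + (-485/2 - 429/2) = -134810 - 457 = -135267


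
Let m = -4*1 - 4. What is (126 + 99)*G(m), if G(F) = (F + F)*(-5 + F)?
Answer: 46800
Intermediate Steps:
m = -8 (m = -4 - 4 = -8)
G(F) = 2*F*(-5 + F) (G(F) = (2*F)*(-5 + F) = 2*F*(-5 + F))
(126 + 99)*G(m) = (126 + 99)*(2*(-8)*(-5 - 8)) = 225*(2*(-8)*(-13)) = 225*208 = 46800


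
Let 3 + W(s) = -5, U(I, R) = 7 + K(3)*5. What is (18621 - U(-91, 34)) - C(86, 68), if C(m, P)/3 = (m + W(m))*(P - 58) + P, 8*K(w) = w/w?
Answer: 128555/8 ≈ 16069.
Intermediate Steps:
K(w) = ⅛ (K(w) = (w/w)/8 = (⅛)*1 = ⅛)
U(I, R) = 61/8 (U(I, R) = 7 + (⅛)*5 = 7 + 5/8 = 61/8)
W(s) = -8 (W(s) = -3 - 5 = -8)
C(m, P) = 3*P + 3*(-58 + P)*(-8 + m) (C(m, P) = 3*((m - 8)*(P - 58) + P) = 3*((-8 + m)*(-58 + P) + P) = 3*((-58 + P)*(-8 + m) + P) = 3*(P + (-58 + P)*(-8 + m)) = 3*P + 3*(-58 + P)*(-8 + m))
(18621 - U(-91, 34)) - C(86, 68) = (18621 - 1*61/8) - (1392 - 174*86 - 21*68 + 3*68*86) = (18621 - 61/8) - (1392 - 14964 - 1428 + 17544) = 148907/8 - 1*2544 = 148907/8 - 2544 = 128555/8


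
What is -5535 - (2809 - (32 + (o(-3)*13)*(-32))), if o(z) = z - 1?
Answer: -6648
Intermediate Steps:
o(z) = -1 + z
-5535 - (2809 - (32 + (o(-3)*13)*(-32))) = -5535 - (2809 - (32 + ((-1 - 3)*13)*(-32))) = -5535 - (2809 - (32 - 4*13*(-32))) = -5535 - (2809 - (32 - 52*(-32))) = -5535 - (2809 - (32 + 1664)) = -5535 - (2809 - 1*1696) = -5535 - (2809 - 1696) = -5535 - 1*1113 = -5535 - 1113 = -6648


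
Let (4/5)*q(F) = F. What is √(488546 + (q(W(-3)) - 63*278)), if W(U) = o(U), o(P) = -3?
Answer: √1884113/2 ≈ 686.32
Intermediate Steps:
W(U) = -3
q(F) = 5*F/4
√(488546 + (q(W(-3)) - 63*278)) = √(488546 + ((5/4)*(-3) - 63*278)) = √(488546 + (-15/4 - 17514)) = √(488546 - 70071/4) = √(1884113/4) = √1884113/2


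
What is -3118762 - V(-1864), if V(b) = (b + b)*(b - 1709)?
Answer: -16438906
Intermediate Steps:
V(b) = 2*b*(-1709 + b) (V(b) = (2*b)*(-1709 + b) = 2*b*(-1709 + b))
-3118762 - V(-1864) = -3118762 - 2*(-1864)*(-1709 - 1864) = -3118762 - 2*(-1864)*(-3573) = -3118762 - 1*13320144 = -3118762 - 13320144 = -16438906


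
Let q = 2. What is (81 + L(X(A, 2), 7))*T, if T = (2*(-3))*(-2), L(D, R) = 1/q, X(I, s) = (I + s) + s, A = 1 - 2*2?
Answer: 978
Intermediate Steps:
A = -3 (A = 1 - 4 = -3)
X(I, s) = I + 2*s
L(D, R) = ½ (L(D, R) = 1/2 = ½)
T = 12 (T = -6*(-2) = 12)
(81 + L(X(A, 2), 7))*T = (81 + ½)*12 = (163/2)*12 = 978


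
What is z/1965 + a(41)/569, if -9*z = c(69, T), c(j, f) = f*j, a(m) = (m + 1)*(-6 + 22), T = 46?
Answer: 3359438/3354255 ≈ 1.0015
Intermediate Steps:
a(m) = 16 + 16*m (a(m) = (1 + m)*16 = 16 + 16*m)
z = -1058/3 (z = -46*69/9 = -1/9*3174 = -1058/3 ≈ -352.67)
z/1965 + a(41)/569 = -1058/3/1965 + (16 + 16*41)/569 = -1058/3*1/1965 + (16 + 656)*(1/569) = -1058/5895 + 672*(1/569) = -1058/5895 + 672/569 = 3359438/3354255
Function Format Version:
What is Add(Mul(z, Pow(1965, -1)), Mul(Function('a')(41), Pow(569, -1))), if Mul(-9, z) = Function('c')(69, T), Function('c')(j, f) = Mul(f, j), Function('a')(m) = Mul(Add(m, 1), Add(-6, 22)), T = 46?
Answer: Rational(3359438, 3354255) ≈ 1.0015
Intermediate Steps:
Function('a')(m) = Add(16, Mul(16, m)) (Function('a')(m) = Mul(Add(1, m), 16) = Add(16, Mul(16, m)))
z = Rational(-1058, 3) (z = Mul(Rational(-1, 9), Mul(46, 69)) = Mul(Rational(-1, 9), 3174) = Rational(-1058, 3) ≈ -352.67)
Add(Mul(z, Pow(1965, -1)), Mul(Function('a')(41), Pow(569, -1))) = Add(Mul(Rational(-1058, 3), Pow(1965, -1)), Mul(Add(16, Mul(16, 41)), Pow(569, -1))) = Add(Mul(Rational(-1058, 3), Rational(1, 1965)), Mul(Add(16, 656), Rational(1, 569))) = Add(Rational(-1058, 5895), Mul(672, Rational(1, 569))) = Add(Rational(-1058, 5895), Rational(672, 569)) = Rational(3359438, 3354255)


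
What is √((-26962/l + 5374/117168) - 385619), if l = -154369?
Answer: I*√7884540861969073813918662/4521776748 ≈ 620.98*I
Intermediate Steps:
√((-26962/l + 5374/117168) - 385619) = √((-26962/(-154369) + 5374/117168) - 385619) = √((-26962*(-1/154369) + 5374*(1/117168)) - 385619) = √((26962/154369 + 2687/58584) - 385619) = √(1994331311/9043553496 - 385619) = √(-3487364061242713/9043553496) = I*√7884540861969073813918662/4521776748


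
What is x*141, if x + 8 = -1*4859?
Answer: -686247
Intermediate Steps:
x = -4867 (x = -8 - 1*4859 = -8 - 4859 = -4867)
x*141 = -4867*141 = -686247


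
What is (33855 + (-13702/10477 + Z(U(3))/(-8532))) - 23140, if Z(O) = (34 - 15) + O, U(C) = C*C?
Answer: 239423530610/22347441 ≈ 10714.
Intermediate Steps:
U(C) = C²
Z(O) = 19 + O
(33855 + (-13702/10477 + Z(U(3))/(-8532))) - 23140 = (33855 + (-13702/10477 + (19 + 3²)/(-8532))) - 23140 = (33855 + (-13702*1/10477 + (19 + 9)*(-1/8532))) - 23140 = (33855 + (-13702/10477 + 28*(-1/8532))) - 23140 = (33855 + (-13702/10477 - 7/2133)) - 23140 = (33855 - 29299705/22347441) - 23140 = 756543315350/22347441 - 23140 = 239423530610/22347441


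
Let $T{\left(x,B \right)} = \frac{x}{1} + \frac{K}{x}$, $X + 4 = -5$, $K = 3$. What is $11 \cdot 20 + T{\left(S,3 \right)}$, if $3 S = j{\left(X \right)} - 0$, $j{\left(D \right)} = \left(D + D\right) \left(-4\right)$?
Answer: $\frac{1953}{8} \approx 244.13$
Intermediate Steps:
$X = -9$ ($X = -4 - 5 = -9$)
$j{\left(D \right)} = - 8 D$ ($j{\left(D \right)} = 2 D \left(-4\right) = - 8 D$)
$S = 24$ ($S = \frac{\left(-8\right) \left(-9\right) - 0}{3} = \frac{72 + 0}{3} = \frac{1}{3} \cdot 72 = 24$)
$T{\left(x,B \right)} = x + \frac{3}{x}$ ($T{\left(x,B \right)} = \frac{x}{1} + \frac{3}{x} = x 1 + \frac{3}{x} = x + \frac{3}{x}$)
$11 \cdot 20 + T{\left(S,3 \right)} = 11 \cdot 20 + \left(24 + \frac{3}{24}\right) = 220 + \left(24 + 3 \cdot \frac{1}{24}\right) = 220 + \left(24 + \frac{1}{8}\right) = 220 + \frac{193}{8} = \frac{1953}{8}$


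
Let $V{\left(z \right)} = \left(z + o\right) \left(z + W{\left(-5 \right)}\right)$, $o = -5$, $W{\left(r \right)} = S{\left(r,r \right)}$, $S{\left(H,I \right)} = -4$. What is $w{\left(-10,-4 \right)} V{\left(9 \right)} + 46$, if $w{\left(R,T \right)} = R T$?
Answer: $846$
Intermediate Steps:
$W{\left(r \right)} = -4$
$V{\left(z \right)} = \left(-5 + z\right) \left(-4 + z\right)$ ($V{\left(z \right)} = \left(z - 5\right) \left(z - 4\right) = \left(-5 + z\right) \left(-4 + z\right)$)
$w{\left(-10,-4 \right)} V{\left(9 \right)} + 46 = \left(-10\right) \left(-4\right) \left(20 + 9^{2} - 81\right) + 46 = 40 \left(20 + 81 - 81\right) + 46 = 40 \cdot 20 + 46 = 800 + 46 = 846$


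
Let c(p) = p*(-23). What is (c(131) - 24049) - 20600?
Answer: -47662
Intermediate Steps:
c(p) = -23*p
(c(131) - 24049) - 20600 = (-23*131 - 24049) - 20600 = (-3013 - 24049) - 20600 = -27062 - 20600 = -47662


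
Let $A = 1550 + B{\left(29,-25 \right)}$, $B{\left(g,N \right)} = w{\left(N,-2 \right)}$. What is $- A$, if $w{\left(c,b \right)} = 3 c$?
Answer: $-1475$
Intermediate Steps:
$B{\left(g,N \right)} = 3 N$
$A = 1475$ ($A = 1550 + 3 \left(-25\right) = 1550 - 75 = 1475$)
$- A = \left(-1\right) 1475 = -1475$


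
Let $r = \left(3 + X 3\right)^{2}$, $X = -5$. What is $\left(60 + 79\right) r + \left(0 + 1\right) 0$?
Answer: $20016$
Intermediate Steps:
$r = 144$ ($r = \left(3 - 15\right)^{2} = \left(-12\right)^{2} = 144$)
$\left(60 + 79\right) r + \left(0 + 1\right) 0 = \left(60 + 79\right) 144 + \left(0 + 1\right) 0 = 139 \cdot 144 + 1 \cdot 0 = 20016 + 0 = 20016$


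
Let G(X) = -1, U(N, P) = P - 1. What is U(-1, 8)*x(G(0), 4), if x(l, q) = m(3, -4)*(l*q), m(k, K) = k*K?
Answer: 336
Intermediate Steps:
U(N, P) = -1 + P
m(k, K) = K*k
x(l, q) = -12*l*q (x(l, q) = (-4*3)*(l*q) = -12*l*q)
U(-1, 8)*x(G(0), 4) = (-1 + 8)*(-12*(-1)*4) = 7*48 = 336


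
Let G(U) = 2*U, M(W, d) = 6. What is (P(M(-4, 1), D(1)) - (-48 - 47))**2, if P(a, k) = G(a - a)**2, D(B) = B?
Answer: 9025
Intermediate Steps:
P(a, k) = 0 (P(a, k) = (2*(a - a))**2 = (2*0)**2 = 0**2 = 0)
(P(M(-4, 1), D(1)) - (-48 - 47))**2 = (0 - (-48 - 47))**2 = (0 - 1*(-95))**2 = (0 + 95)**2 = 95**2 = 9025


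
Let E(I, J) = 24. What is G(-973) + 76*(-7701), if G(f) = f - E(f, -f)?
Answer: -586273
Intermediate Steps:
G(f) = -24 + f (G(f) = f - 1*24 = f - 24 = -24 + f)
G(-973) + 76*(-7701) = (-24 - 973) + 76*(-7701) = -997 - 585276 = -586273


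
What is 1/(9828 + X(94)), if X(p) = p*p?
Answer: 1/18664 ≈ 5.3579e-5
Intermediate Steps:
X(p) = p**2
1/(9828 + X(94)) = 1/(9828 + 94**2) = 1/(9828 + 8836) = 1/18664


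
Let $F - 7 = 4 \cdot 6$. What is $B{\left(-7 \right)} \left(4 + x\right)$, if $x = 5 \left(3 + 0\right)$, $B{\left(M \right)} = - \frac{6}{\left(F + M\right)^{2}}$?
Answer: $- \frac{19}{96} \approx -0.19792$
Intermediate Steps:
$F = 31$ ($F = 7 + 4 \cdot 6 = 7 + 24 = 31$)
$B{\left(M \right)} = - \frac{6}{\left(31 + M\right)^{2}}$
$x = 15$ ($x = 5 \cdot 3 = 15$)
$B{\left(-7 \right)} \left(4 + x\right) = - \frac{6}{\left(31 - 7\right)^{2}} \left(4 + 15\right) = - \frac{6}{576} \cdot 19 = \left(-6\right) \frac{1}{576} \cdot 19 = \left(- \frac{1}{96}\right) 19 = - \frac{19}{96}$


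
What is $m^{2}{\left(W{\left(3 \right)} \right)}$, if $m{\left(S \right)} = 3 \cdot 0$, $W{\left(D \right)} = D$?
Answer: $0$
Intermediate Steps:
$m{\left(S \right)} = 0$
$m^{2}{\left(W{\left(3 \right)} \right)} = 0^{2} = 0$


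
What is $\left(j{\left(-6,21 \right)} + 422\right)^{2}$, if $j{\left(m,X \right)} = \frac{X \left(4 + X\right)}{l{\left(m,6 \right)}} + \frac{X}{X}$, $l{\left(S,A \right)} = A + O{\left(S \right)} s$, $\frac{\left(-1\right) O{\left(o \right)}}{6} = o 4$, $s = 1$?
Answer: $\frac{727609}{4} \approx 1.819 \cdot 10^{5}$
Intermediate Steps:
$O{\left(o \right)} = - 24 o$ ($O{\left(o \right)} = - 6 o 4 = - 6 \cdot 4 o = - 24 o$)
$l{\left(S,A \right)} = A - 24 S$ ($l{\left(S,A \right)} = A + - 24 S 1 = A - 24 S$)
$j{\left(m,X \right)} = 1 + \frac{X \left(4 + X\right)}{6 - 24 m}$ ($j{\left(m,X \right)} = \frac{X \left(4 + X\right)}{6 - 24 m} + \frac{X}{X} = \frac{X \left(4 + X\right)}{6 - 24 m} + 1 = 1 + \frac{X \left(4 + X\right)}{6 - 24 m}$)
$\left(j{\left(-6,21 \right)} + 422\right)^{2} = \left(\frac{-6 - 21^{2} - 84 + 24 \left(-6\right)}{6 \left(-1 + 4 \left(-6\right)\right)} + 422\right)^{2} = \left(\frac{-6 - 441 - 84 - 144}{6 \left(-1 - 24\right)} + 422\right)^{2} = \left(\frac{-6 - 441 - 84 - 144}{6 \left(-25\right)} + 422\right)^{2} = \left(\frac{1}{6} \left(- \frac{1}{25}\right) \left(-675\right) + 422\right)^{2} = \left(\frac{9}{2} + 422\right)^{2} = \left(\frac{853}{2}\right)^{2} = \frac{727609}{4}$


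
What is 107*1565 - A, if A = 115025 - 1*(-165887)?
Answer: -113457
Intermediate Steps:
A = 280912 (A = 115025 + 165887 = 280912)
107*1565 - A = 107*1565 - 1*280912 = 167455 - 280912 = -113457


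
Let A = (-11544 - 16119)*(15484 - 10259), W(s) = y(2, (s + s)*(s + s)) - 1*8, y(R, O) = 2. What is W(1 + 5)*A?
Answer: 867235050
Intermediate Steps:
W(s) = -6 (W(s) = 2 - 1*8 = 2 - 8 = -6)
A = -144539175 (A = -27663*5225 = -144539175)
W(1 + 5)*A = -6*(-144539175) = 867235050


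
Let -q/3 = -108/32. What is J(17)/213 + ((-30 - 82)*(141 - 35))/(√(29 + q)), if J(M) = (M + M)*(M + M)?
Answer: 1156/213 - 23744*√626/313 ≈ -1892.6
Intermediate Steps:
q = 81/8 (q = -(-324)/32 = -3*(-27/8) = 81/8 ≈ 10.125)
J(M) = 4*M² (J(M) = (2*M)*(2*M) = 4*M²)
J(17)/213 + ((-30 - 82)*(141 - 35))/(√(29 + q)) = (4*17²)/213 + ((-30 - 82)*(141 - 35))/(√(29 + 81/8)) = (4*289)*(1/213) + (-112*106)/(√(313/8)) = 1156*(1/213) - 11872*2*√626/313 = 1156/213 - 23744*√626/313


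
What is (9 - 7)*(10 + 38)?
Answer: 96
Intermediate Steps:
(9 - 7)*(10 + 38) = 2*48 = 96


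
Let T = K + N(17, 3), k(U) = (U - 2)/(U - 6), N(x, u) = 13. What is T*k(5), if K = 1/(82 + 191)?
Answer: -3550/91 ≈ -39.011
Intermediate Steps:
K = 1/273 ≈ 0.0036630
k(U) = (-2 + U)/(-6 + U)
T = 3550/273 (T = 1/273 + 13 = 3550/273 ≈ 13.004)
T*k(5) = 3550*((-2 + 5)/(-6 + 5))/273 = 3550*(3/(-1))/273 = 3550*(-1*3)/273 = (3550/273)*(-3) = -3550/91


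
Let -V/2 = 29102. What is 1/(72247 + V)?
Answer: 1/14043 ≈ 7.1210e-5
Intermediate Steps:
V = -58204 (V = -2*29102 = -58204)
1/(72247 + V) = 1/(72247 - 58204) = 1/14043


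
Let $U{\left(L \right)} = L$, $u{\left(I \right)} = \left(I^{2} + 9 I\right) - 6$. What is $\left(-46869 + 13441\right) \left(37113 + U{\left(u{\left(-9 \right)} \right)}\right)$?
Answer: $-1240412796$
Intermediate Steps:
$u{\left(I \right)} = -6 + I^{2} + 9 I$
$\left(-46869 + 13441\right) \left(37113 + U{\left(u{\left(-9 \right)} \right)}\right) = \left(-46869 + 13441\right) \left(37113 + \left(-6 + \left(-9\right)^{2} + 9 \left(-9\right)\right)\right) = - 33428 \left(37113 - 6\right) = \left(-33428\right) 37107 = -1240412796$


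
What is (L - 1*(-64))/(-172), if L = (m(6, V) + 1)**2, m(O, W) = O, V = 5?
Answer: -113/172 ≈ -0.65698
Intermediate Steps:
L = 49 (L = (6 + 1)**2 = 7**2 = 49)
(L - 1*(-64))/(-172) = (49 - 1*(-64))/(-172) = (49 + 64)*(-1/172) = 113*(-1/172) = -113/172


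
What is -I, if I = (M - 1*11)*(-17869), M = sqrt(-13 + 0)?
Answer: -196559 + 17869*I*sqrt(13) ≈ -1.9656e+5 + 64428.0*I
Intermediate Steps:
M = I*sqrt(13) (M = sqrt(-13) = I*sqrt(13) ≈ 3.6056*I)
I = 196559 - 17869*I*sqrt(13) (I = (I*sqrt(13) - 1*11)*(-17869) = (I*sqrt(13) - 11)*(-17869) = (-11 + I*sqrt(13))*(-17869) = 196559 - 17869*I*sqrt(13) ≈ 1.9656e+5 - 64428.0*I)
-I = -(196559 - 17869*I*sqrt(13)) = -196559 + 17869*I*sqrt(13)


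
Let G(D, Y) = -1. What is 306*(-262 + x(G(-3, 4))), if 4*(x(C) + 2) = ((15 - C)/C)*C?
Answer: -79560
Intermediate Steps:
x(C) = 7/4 - C/4 (x(C) = -2 + (((15 - C)/C)*C)/4 = -2 + (15 - C)/4 = -2 + (15/4 - C/4) = 7/4 - C/4)
306*(-262 + x(G(-3, 4))) = 306*(-262 + (7/4 - ¼*(-1))) = 306*(-262 + (7/4 + ¼)) = 306*(-262 + 2) = 306*(-260) = -79560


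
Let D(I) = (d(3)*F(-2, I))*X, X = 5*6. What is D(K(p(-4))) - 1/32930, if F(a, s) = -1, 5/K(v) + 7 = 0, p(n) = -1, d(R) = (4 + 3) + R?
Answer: -9879001/32930 ≈ -300.00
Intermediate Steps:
X = 30
d(R) = 7 + R
K(v) = -5/7 (K(v) = 5/(-7 + 0) = 5/(-7) = 5*(-⅐) = -5/7)
D(I) = -300 (D(I) = ((7 + 3)*(-1))*30 = (10*(-1))*30 = -10*30 = -300)
D(K(p(-4))) - 1/32930 = -300 - 1/32930 = -9879001/32930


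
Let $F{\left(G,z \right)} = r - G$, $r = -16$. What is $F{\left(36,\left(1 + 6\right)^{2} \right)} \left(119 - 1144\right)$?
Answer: $53300$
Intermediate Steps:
$F{\left(G,z \right)} = -16 - G$
$F{\left(36,\left(1 + 6\right)^{2} \right)} \left(119 - 1144\right) = \left(-16 - 36\right) \left(119 - 1144\right) = \left(-16 - 36\right) \left(-1025\right) = \left(-52\right) \left(-1025\right) = 53300$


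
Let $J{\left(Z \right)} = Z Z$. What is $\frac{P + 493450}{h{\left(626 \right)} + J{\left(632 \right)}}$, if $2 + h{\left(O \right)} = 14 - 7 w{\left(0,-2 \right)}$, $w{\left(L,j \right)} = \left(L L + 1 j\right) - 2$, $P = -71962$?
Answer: $\frac{52686}{49933} \approx 1.0551$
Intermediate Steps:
$w{\left(L,j \right)} = -2 + j + L^{2}$ ($w{\left(L,j \right)} = \left(L^{2} + j\right) - 2 = \left(j + L^{2}\right) - 2 = -2 + j + L^{2}$)
$J{\left(Z \right)} = Z^{2}$
$h{\left(O \right)} = 40$ ($h{\left(O \right)} = -2 - \left(-14 + 7 \left(-2 - 2 + 0^{2}\right)\right) = -2 - \left(-14 + 7 \left(-2 - 2 + 0\right)\right) = -2 + \left(14 - -28\right) = -2 + \left(14 + 28\right) = -2 + 42 = 40$)
$\frac{P + 493450}{h{\left(626 \right)} + J{\left(632 \right)}} = \frac{-71962 + 493450}{40 + 632^{2}} = \frac{421488}{40 + 399424} = \frac{421488}{399464} = 421488 \cdot \frac{1}{399464} = \frac{52686}{49933}$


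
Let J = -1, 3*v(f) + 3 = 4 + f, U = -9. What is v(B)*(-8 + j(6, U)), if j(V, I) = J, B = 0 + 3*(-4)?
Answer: 33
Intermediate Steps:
B = -12 (B = 0 - 12 = -12)
v(f) = ⅓ + f/3 (v(f) = -1 + (4 + f)/3 = -1 + (4/3 + f/3) = ⅓ + f/3)
j(V, I) = -1
v(B)*(-8 + j(6, U)) = (⅓ + (⅓)*(-12))*(-8 - 1) = (⅓ - 4)*(-9) = -11/3*(-9) = 33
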